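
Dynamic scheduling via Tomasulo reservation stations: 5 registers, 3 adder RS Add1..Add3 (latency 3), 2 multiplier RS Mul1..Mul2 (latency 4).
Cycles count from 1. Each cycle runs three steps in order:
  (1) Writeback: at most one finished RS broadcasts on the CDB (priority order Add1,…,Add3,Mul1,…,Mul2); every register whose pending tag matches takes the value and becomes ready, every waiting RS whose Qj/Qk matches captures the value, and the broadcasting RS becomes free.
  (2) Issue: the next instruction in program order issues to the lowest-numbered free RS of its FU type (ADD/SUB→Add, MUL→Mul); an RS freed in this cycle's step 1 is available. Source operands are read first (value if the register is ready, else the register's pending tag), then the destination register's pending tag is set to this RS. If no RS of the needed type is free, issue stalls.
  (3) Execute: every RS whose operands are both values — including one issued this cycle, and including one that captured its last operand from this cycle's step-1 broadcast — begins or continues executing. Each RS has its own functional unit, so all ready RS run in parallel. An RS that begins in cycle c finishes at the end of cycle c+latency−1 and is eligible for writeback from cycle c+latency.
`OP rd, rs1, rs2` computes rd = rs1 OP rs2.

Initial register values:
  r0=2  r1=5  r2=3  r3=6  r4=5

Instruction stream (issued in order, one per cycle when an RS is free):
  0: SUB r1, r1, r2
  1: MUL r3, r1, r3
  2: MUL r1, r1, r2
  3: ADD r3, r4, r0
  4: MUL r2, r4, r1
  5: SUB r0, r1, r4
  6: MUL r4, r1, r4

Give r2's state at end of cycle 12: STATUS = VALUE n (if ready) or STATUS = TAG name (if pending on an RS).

cycle 1: issue SUB r1<-Add1 // r0:2,r1:Add1,r2:3,r3:6,r4:5
cycle 2: issue MUL r3<-Mul1 // r0:2,r1:Add1,r2:3,r3:Mul1,r4:5
cycle 3: issue MUL r1<-Mul2 // r0:2,r1:Mul2,r2:3,r3:Mul1,r4:5
cycle 4: CDB Add1=2; issue ADD r3<-Add1 // r0:2,r1:Mul2,r2:3,r3:Add1,r4:5
cycle 5: stall // r0:2,r1:Mul2,r2:3,r3:Add1,r4:5
cycle 6: stall // r0:2,r1:Mul2,r2:3,r3:Add1,r4:5
cycle 7: CDB Add1=7; stall // r0:2,r1:Mul2,r2:3,r3:7,r4:5
cycle 8: CDB Mul1=12; issue MUL r2<-Mul1 // r0:2,r1:Mul2,r2:Mul1,r3:7,r4:5
cycle 9: CDB Mul2=6; issue SUB r0<-Add1 // r0:Add1,r1:6,r2:Mul1,r3:7,r4:5
cycle 10: issue MUL r4<-Mul2 // r0:Add1,r1:6,r2:Mul1,r3:7,r4:Mul2
cycle 11: - // r0:Add1,r1:6,r2:Mul1,r3:7,r4:Mul2
cycle 12: CDB Add1=1 // r0:1,r1:6,r2:Mul1,r3:7,r4:Mul2

STATUS = TAG Mul1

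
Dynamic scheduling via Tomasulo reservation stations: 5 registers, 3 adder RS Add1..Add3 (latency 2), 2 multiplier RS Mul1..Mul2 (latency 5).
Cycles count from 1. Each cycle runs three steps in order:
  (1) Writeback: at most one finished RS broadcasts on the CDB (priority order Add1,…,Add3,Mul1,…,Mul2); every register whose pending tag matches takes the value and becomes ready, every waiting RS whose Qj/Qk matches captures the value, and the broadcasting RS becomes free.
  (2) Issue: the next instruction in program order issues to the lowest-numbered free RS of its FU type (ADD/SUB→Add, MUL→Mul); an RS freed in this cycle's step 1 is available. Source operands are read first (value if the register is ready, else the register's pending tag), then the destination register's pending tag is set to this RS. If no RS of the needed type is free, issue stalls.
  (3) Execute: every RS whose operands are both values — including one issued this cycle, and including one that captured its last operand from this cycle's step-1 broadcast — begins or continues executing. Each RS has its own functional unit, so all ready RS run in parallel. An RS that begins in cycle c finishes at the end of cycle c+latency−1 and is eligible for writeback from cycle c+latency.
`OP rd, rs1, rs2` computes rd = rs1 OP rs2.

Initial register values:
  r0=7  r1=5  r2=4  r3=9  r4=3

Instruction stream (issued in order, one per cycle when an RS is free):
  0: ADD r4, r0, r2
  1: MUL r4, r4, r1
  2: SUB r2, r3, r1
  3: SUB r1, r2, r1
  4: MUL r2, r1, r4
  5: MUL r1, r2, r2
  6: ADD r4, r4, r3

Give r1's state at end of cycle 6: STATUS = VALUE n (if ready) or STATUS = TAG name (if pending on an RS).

STATUS = TAG Add2

c1: issue ADD r4<-Add1 | r0:7,r1:5,r2:4,r3:9,r4:Add1
c2: issue MUL r4<-Mul1 | r0:7,r1:5,r2:4,r3:9,r4:Mul1
c3: CDB Add1=11; issue SUB r2<-Add1 | r0:7,r1:5,r2:Add1,r3:9,r4:Mul1
c4: issue SUB r1<-Add2 | r0:7,r1:Add2,r2:Add1,r3:9,r4:Mul1
c5: CDB Add1=4; issue MUL r2<-Mul2 | r0:7,r1:Add2,r2:Mul2,r3:9,r4:Mul1
c6: stall | r0:7,r1:Add2,r2:Mul2,r3:9,r4:Mul1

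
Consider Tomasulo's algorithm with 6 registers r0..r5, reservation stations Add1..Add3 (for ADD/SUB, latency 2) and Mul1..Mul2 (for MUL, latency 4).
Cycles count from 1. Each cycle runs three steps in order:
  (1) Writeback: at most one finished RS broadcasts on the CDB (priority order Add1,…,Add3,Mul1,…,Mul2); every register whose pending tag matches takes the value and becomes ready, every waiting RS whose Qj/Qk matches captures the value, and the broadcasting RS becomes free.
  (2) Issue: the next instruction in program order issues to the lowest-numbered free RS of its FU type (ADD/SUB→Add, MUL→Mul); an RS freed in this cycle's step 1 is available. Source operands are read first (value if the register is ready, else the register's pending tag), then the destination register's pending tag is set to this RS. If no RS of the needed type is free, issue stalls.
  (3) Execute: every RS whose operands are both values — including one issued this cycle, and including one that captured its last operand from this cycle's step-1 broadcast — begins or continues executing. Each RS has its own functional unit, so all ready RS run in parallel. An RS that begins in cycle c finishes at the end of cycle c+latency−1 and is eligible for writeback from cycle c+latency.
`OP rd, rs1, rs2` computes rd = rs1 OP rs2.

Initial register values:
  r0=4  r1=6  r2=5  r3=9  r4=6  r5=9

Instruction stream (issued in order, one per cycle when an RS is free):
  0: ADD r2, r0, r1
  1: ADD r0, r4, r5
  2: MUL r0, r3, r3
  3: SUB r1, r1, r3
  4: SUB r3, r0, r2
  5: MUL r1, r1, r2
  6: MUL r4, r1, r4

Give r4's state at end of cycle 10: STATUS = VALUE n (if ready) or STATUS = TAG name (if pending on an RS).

STATUS = TAG Mul1

  c1: issue ADD r2<-Add1  regs: r0:4,r1:6,r2:Add1,r3:9,r4:6,r5:9
  c2: issue ADD r0<-Add2  regs: r0:Add2,r1:6,r2:Add1,r3:9,r4:6,r5:9
  c3: CDB Add1=10; issue MUL r0<-Mul1  regs: r0:Mul1,r1:6,r2:10,r3:9,r4:6,r5:9
  c4: CDB Add2=15; issue SUB r1<-Add1  regs: r0:Mul1,r1:Add1,r2:10,r3:9,r4:6,r5:9
  c5: issue SUB r3<-Add2  regs: r0:Mul1,r1:Add1,r2:10,r3:Add2,r4:6,r5:9
  c6: CDB Add1=-3; issue MUL r1<-Mul2  regs: r0:Mul1,r1:Mul2,r2:10,r3:Add2,r4:6,r5:9
  c7: CDB Mul1=81; issue MUL r4<-Mul1  regs: r0:81,r1:Mul2,r2:10,r3:Add2,r4:Mul1,r5:9
  c8: -  regs: r0:81,r1:Mul2,r2:10,r3:Add2,r4:Mul1,r5:9
  c9: CDB Add2=71  regs: r0:81,r1:Mul2,r2:10,r3:71,r4:Mul1,r5:9
  c10: CDB Mul2=-30  regs: r0:81,r1:-30,r2:10,r3:71,r4:Mul1,r5:9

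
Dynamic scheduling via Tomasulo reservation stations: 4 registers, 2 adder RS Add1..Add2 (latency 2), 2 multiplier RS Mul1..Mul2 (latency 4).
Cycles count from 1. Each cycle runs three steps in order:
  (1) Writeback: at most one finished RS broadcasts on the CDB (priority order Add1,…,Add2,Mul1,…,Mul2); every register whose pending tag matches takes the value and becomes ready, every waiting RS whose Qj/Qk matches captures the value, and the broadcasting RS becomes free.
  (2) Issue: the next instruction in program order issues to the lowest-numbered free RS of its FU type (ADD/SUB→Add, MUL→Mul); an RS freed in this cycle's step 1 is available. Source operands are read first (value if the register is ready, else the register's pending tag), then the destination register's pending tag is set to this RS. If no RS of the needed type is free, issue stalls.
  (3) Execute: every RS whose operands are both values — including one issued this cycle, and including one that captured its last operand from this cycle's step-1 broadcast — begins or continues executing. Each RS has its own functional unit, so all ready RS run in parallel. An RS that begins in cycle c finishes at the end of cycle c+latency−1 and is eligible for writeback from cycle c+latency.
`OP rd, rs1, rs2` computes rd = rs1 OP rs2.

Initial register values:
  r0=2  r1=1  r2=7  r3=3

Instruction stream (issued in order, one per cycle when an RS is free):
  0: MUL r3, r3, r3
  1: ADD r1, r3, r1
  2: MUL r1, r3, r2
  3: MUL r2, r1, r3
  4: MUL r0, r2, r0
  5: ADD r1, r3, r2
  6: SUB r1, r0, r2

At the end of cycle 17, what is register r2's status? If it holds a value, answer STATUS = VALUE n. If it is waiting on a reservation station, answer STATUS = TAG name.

c1: issue MUL r3<-Mul1 | r0:2,r1:1,r2:7,r3:Mul1
c2: issue ADD r1<-Add1 | r0:2,r1:Add1,r2:7,r3:Mul1
c3: issue MUL r1<-Mul2 | r0:2,r1:Mul2,r2:7,r3:Mul1
c4: stall | r0:2,r1:Mul2,r2:7,r3:Mul1
c5: CDB Mul1=9; issue MUL r2<-Mul1 | r0:2,r1:Mul2,r2:Mul1,r3:9
c6: stall | r0:2,r1:Mul2,r2:Mul1,r3:9
c7: CDB Add1=10; stall | r0:2,r1:Mul2,r2:Mul1,r3:9
c8: stall | r0:2,r1:Mul2,r2:Mul1,r3:9
c9: CDB Mul2=63; issue MUL r0<-Mul2 | r0:Mul2,r1:63,r2:Mul1,r3:9
c10: issue ADD r1<-Add1 | r0:Mul2,r1:Add1,r2:Mul1,r3:9
c11: issue SUB r1<-Add2 | r0:Mul2,r1:Add2,r2:Mul1,r3:9
c12: - | r0:Mul2,r1:Add2,r2:Mul1,r3:9
c13: CDB Mul1=567 | r0:Mul2,r1:Add2,r2:567,r3:9
c14: - | r0:Mul2,r1:Add2,r2:567,r3:9
c15: CDB Add1=576 | r0:Mul2,r1:Add2,r2:567,r3:9
c16: - | r0:Mul2,r1:Add2,r2:567,r3:9
c17: CDB Mul2=1134 | r0:1134,r1:Add2,r2:567,r3:9

STATUS = VALUE 567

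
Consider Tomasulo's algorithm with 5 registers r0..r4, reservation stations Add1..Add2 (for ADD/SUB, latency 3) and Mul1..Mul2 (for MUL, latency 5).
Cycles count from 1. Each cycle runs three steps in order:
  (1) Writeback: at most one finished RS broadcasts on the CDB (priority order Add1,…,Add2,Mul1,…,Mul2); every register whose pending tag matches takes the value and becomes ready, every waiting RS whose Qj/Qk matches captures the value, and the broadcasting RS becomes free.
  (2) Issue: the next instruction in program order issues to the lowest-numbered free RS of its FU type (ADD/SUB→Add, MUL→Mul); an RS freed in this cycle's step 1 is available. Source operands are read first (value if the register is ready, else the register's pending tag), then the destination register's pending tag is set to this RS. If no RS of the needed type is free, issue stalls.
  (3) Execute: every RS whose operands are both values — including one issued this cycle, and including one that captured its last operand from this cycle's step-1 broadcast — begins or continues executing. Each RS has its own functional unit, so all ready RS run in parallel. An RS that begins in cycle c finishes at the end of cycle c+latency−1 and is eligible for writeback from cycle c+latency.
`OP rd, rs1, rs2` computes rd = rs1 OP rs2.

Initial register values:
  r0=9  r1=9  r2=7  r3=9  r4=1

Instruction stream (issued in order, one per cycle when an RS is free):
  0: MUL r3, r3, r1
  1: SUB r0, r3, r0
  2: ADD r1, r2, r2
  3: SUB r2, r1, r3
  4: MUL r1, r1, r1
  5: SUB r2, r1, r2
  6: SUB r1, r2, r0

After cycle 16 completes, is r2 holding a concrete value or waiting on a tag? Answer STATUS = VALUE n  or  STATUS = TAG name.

STATUS = VALUE 263

  c1: issue MUL r3<-Mul1  regs: r0:9,r1:9,r2:7,r3:Mul1,r4:1
  c2: issue SUB r0<-Add1  regs: r0:Add1,r1:9,r2:7,r3:Mul1,r4:1
  c3: issue ADD r1<-Add2  regs: r0:Add1,r1:Add2,r2:7,r3:Mul1,r4:1
  c4: stall  regs: r0:Add1,r1:Add2,r2:7,r3:Mul1,r4:1
  c5: stall  regs: r0:Add1,r1:Add2,r2:7,r3:Mul1,r4:1
  c6: CDB Add2=14; issue SUB r2<-Add2  regs: r0:Add1,r1:14,r2:Add2,r3:Mul1,r4:1
  c7: CDB Mul1=81; issue MUL r1<-Mul1  regs: r0:Add1,r1:Mul1,r2:Add2,r3:81,r4:1
  c8: stall  regs: r0:Add1,r1:Mul1,r2:Add2,r3:81,r4:1
  c9: stall  regs: r0:Add1,r1:Mul1,r2:Add2,r3:81,r4:1
  c10: CDB Add1=72; issue SUB r2<-Add1  regs: r0:72,r1:Mul1,r2:Add1,r3:81,r4:1
  c11: CDB Add2=-67; issue SUB r1<-Add2  regs: r0:72,r1:Add2,r2:Add1,r3:81,r4:1
  c12: CDB Mul1=196  regs: r0:72,r1:Add2,r2:Add1,r3:81,r4:1
  c13: -  regs: r0:72,r1:Add2,r2:Add1,r3:81,r4:1
  c14: -  regs: r0:72,r1:Add2,r2:Add1,r3:81,r4:1
  c15: CDB Add1=263  regs: r0:72,r1:Add2,r2:263,r3:81,r4:1
  c16: -  regs: r0:72,r1:Add2,r2:263,r3:81,r4:1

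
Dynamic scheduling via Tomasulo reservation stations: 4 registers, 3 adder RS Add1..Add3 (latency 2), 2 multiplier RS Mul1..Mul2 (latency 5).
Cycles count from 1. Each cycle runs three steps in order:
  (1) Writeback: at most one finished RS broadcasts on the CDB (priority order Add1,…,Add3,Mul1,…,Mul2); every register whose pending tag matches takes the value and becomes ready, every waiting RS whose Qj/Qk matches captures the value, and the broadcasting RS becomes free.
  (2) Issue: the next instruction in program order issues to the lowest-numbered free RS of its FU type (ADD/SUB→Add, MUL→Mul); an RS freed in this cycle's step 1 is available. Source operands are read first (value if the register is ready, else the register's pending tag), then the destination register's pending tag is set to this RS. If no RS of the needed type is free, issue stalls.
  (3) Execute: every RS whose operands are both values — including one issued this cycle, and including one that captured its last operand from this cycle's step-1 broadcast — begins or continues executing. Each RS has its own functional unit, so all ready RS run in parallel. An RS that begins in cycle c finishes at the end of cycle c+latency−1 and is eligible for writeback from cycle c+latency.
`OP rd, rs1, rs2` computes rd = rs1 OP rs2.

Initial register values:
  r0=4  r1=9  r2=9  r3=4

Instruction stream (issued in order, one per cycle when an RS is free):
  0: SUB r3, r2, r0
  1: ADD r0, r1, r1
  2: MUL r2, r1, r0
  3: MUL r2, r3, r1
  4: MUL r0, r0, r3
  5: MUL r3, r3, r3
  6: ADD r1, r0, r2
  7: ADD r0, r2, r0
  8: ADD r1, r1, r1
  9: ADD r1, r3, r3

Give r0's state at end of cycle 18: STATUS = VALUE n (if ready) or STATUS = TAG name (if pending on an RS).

  c1: issue SUB r3<-Add1  regs: r0:4,r1:9,r2:9,r3:Add1
  c2: issue ADD r0<-Add2  regs: r0:Add2,r1:9,r2:9,r3:Add1
  c3: CDB Add1=5; issue MUL r2<-Mul1  regs: r0:Add2,r1:9,r2:Mul1,r3:5
  c4: CDB Add2=18; issue MUL r2<-Mul2  regs: r0:18,r1:9,r2:Mul2,r3:5
  c5: stall  regs: r0:18,r1:9,r2:Mul2,r3:5
  c6: stall  regs: r0:18,r1:9,r2:Mul2,r3:5
  c7: stall  regs: r0:18,r1:9,r2:Mul2,r3:5
  c8: stall  regs: r0:18,r1:9,r2:Mul2,r3:5
  c9: CDB Mul1=162; issue MUL r0<-Mul1  regs: r0:Mul1,r1:9,r2:Mul2,r3:5
  c10: CDB Mul2=45; issue MUL r3<-Mul2  regs: r0:Mul1,r1:9,r2:45,r3:Mul2
  c11: issue ADD r1<-Add1  regs: r0:Mul1,r1:Add1,r2:45,r3:Mul2
  c12: issue ADD r0<-Add2  regs: r0:Add2,r1:Add1,r2:45,r3:Mul2
  c13: issue ADD r1<-Add3  regs: r0:Add2,r1:Add3,r2:45,r3:Mul2
  c14: CDB Mul1=90; stall  regs: r0:Add2,r1:Add3,r2:45,r3:Mul2
  c15: CDB Mul2=25; stall  regs: r0:Add2,r1:Add3,r2:45,r3:25
  c16: CDB Add1=135; issue ADD r1<-Add1  regs: r0:Add2,r1:Add1,r2:45,r3:25
  c17: CDB Add2=135  regs: r0:135,r1:Add1,r2:45,r3:25
  c18: CDB Add1=50  regs: r0:135,r1:50,r2:45,r3:25

STATUS = VALUE 135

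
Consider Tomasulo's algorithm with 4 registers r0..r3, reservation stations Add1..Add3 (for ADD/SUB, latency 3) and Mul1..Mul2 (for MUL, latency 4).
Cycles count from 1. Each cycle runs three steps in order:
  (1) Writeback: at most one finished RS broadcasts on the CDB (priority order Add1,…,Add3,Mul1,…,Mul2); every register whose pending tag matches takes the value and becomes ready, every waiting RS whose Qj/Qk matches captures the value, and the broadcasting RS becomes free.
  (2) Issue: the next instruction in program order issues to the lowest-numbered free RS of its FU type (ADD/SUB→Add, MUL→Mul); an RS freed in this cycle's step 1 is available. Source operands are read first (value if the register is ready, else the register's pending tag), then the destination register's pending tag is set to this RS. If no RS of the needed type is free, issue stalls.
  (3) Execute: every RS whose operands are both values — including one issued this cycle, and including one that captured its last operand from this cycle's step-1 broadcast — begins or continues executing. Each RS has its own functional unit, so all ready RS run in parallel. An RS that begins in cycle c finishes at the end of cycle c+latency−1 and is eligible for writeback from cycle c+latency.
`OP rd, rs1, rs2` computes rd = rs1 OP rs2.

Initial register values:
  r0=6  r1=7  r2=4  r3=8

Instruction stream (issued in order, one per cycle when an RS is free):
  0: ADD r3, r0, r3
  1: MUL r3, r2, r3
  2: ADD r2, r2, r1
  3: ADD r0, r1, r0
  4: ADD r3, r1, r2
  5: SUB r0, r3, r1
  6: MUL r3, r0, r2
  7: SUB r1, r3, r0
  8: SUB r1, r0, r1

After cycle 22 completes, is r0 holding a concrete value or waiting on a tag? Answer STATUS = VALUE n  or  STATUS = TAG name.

  c1: issue ADD r3<-Add1  regs: r0:6,r1:7,r2:4,r3:Add1
  c2: issue MUL r3<-Mul1  regs: r0:6,r1:7,r2:4,r3:Mul1
  c3: issue ADD r2<-Add2  regs: r0:6,r1:7,r2:Add2,r3:Mul1
  c4: CDB Add1=14; issue ADD r0<-Add1  regs: r0:Add1,r1:7,r2:Add2,r3:Mul1
  c5: issue ADD r3<-Add3  regs: r0:Add1,r1:7,r2:Add2,r3:Add3
  c6: CDB Add2=11; issue SUB r0<-Add2  regs: r0:Add2,r1:7,r2:11,r3:Add3
  c7: CDB Add1=13; issue MUL r3<-Mul2  regs: r0:Add2,r1:7,r2:11,r3:Mul2
  c8: CDB Mul1=56; issue SUB r1<-Add1  regs: r0:Add2,r1:Add1,r2:11,r3:Mul2
  c9: CDB Add3=18; issue SUB r1<-Add3  regs: r0:Add2,r1:Add3,r2:11,r3:Mul2
  c10: -  regs: r0:Add2,r1:Add3,r2:11,r3:Mul2
  c11: -  regs: r0:Add2,r1:Add3,r2:11,r3:Mul2
  c12: CDB Add2=11  regs: r0:11,r1:Add3,r2:11,r3:Mul2
  c13: -  regs: r0:11,r1:Add3,r2:11,r3:Mul2
  c14: -  regs: r0:11,r1:Add3,r2:11,r3:Mul2
  c15: -  regs: r0:11,r1:Add3,r2:11,r3:Mul2
  c16: CDB Mul2=121  regs: r0:11,r1:Add3,r2:11,r3:121
  c17: -  regs: r0:11,r1:Add3,r2:11,r3:121
  c18: -  regs: r0:11,r1:Add3,r2:11,r3:121
  c19: CDB Add1=110  regs: r0:11,r1:Add3,r2:11,r3:121
  c20: -  regs: r0:11,r1:Add3,r2:11,r3:121
  c21: -  regs: r0:11,r1:Add3,r2:11,r3:121
  c22: CDB Add3=-99  regs: r0:11,r1:-99,r2:11,r3:121

STATUS = VALUE 11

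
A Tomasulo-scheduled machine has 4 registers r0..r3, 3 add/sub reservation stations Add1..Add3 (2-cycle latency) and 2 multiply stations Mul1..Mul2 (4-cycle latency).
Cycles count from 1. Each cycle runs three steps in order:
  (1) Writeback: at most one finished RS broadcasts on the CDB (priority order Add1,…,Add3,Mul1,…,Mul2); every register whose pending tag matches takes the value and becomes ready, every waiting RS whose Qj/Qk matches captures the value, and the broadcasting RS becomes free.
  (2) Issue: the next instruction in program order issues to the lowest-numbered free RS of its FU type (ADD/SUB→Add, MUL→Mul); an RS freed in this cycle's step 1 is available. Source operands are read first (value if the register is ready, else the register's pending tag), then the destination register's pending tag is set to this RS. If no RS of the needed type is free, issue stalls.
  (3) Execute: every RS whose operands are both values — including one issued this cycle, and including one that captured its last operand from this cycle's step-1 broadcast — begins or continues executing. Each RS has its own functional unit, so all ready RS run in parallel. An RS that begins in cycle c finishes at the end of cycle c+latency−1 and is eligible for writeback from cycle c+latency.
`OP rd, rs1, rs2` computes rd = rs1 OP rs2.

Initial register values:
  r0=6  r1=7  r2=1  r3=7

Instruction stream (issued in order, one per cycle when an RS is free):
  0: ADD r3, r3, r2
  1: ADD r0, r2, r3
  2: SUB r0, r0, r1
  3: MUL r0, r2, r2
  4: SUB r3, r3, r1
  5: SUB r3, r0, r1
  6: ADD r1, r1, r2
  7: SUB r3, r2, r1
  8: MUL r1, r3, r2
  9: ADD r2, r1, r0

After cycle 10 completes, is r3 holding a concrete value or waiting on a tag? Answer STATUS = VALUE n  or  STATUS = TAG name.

STATUS = TAG Add2

c1: issue ADD r3<-Add1 | r0:6,r1:7,r2:1,r3:Add1
c2: issue ADD r0<-Add2 | r0:Add2,r1:7,r2:1,r3:Add1
c3: CDB Add1=8; issue SUB r0<-Add1 | r0:Add1,r1:7,r2:1,r3:8
c4: issue MUL r0<-Mul1 | r0:Mul1,r1:7,r2:1,r3:8
c5: CDB Add2=9; issue SUB r3<-Add2 | r0:Mul1,r1:7,r2:1,r3:Add2
c6: issue SUB r3<-Add3 | r0:Mul1,r1:7,r2:1,r3:Add3
c7: CDB Add1=2; issue ADD r1<-Add1 | r0:Mul1,r1:Add1,r2:1,r3:Add3
c8: CDB Add2=1; issue SUB r3<-Add2 | r0:Mul1,r1:Add1,r2:1,r3:Add2
c9: CDB Add1=8; issue MUL r1<-Mul2 | r0:Mul1,r1:Mul2,r2:1,r3:Add2
c10: CDB Mul1=1; issue ADD r2<-Add1 | r0:1,r1:Mul2,r2:Add1,r3:Add2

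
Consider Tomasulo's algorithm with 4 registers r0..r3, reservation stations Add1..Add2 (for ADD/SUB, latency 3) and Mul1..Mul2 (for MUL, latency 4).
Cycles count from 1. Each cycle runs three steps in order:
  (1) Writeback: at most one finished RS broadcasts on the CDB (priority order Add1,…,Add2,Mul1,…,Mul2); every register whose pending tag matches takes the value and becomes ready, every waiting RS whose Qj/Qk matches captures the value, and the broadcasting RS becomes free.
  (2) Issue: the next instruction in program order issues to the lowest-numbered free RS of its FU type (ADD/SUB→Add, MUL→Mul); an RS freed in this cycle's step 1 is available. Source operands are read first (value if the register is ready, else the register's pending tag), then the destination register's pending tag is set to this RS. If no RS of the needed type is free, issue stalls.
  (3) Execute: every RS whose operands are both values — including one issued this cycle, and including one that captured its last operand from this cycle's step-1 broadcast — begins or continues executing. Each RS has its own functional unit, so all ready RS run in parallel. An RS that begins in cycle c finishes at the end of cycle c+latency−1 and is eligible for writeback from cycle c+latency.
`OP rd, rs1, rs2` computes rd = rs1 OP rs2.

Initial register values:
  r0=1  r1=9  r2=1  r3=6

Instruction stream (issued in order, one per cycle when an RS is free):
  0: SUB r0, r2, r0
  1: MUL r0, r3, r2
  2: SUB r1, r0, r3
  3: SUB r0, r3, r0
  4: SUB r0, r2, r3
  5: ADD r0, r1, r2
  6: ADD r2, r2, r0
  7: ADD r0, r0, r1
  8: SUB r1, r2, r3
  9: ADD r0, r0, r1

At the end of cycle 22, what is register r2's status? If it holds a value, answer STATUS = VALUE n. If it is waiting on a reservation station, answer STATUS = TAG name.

STATUS = VALUE 2

  c1: issue SUB r0<-Add1  regs: r0:Add1,r1:9,r2:1,r3:6
  c2: issue MUL r0<-Mul1  regs: r0:Mul1,r1:9,r2:1,r3:6
  c3: issue SUB r1<-Add2  regs: r0:Mul1,r1:Add2,r2:1,r3:6
  c4: CDB Add1=0; issue SUB r0<-Add1  regs: r0:Add1,r1:Add2,r2:1,r3:6
  c5: stall  regs: r0:Add1,r1:Add2,r2:1,r3:6
  c6: CDB Mul1=6; stall  regs: r0:Add1,r1:Add2,r2:1,r3:6
  c7: stall  regs: r0:Add1,r1:Add2,r2:1,r3:6
  c8: stall  regs: r0:Add1,r1:Add2,r2:1,r3:6
  c9: CDB Add1=0; issue SUB r0<-Add1  regs: r0:Add1,r1:Add2,r2:1,r3:6
  c10: CDB Add2=0; issue ADD r0<-Add2  regs: r0:Add2,r1:0,r2:1,r3:6
  c11: stall  regs: r0:Add2,r1:0,r2:1,r3:6
  c12: CDB Add1=-5; issue ADD r2<-Add1  regs: r0:Add2,r1:0,r2:Add1,r3:6
  c13: CDB Add2=1; issue ADD r0<-Add2  regs: r0:Add2,r1:0,r2:Add1,r3:6
  c14: stall  regs: r0:Add2,r1:0,r2:Add1,r3:6
  c15: stall  regs: r0:Add2,r1:0,r2:Add1,r3:6
  c16: CDB Add1=2; issue SUB r1<-Add1  regs: r0:Add2,r1:Add1,r2:2,r3:6
  c17: CDB Add2=1; issue ADD r0<-Add2  regs: r0:Add2,r1:Add1,r2:2,r3:6
  c18: -  regs: r0:Add2,r1:Add1,r2:2,r3:6
  c19: CDB Add1=-4  regs: r0:Add2,r1:-4,r2:2,r3:6
  c20: -  regs: r0:Add2,r1:-4,r2:2,r3:6
  c21: -  regs: r0:Add2,r1:-4,r2:2,r3:6
  c22: CDB Add2=-3  regs: r0:-3,r1:-4,r2:2,r3:6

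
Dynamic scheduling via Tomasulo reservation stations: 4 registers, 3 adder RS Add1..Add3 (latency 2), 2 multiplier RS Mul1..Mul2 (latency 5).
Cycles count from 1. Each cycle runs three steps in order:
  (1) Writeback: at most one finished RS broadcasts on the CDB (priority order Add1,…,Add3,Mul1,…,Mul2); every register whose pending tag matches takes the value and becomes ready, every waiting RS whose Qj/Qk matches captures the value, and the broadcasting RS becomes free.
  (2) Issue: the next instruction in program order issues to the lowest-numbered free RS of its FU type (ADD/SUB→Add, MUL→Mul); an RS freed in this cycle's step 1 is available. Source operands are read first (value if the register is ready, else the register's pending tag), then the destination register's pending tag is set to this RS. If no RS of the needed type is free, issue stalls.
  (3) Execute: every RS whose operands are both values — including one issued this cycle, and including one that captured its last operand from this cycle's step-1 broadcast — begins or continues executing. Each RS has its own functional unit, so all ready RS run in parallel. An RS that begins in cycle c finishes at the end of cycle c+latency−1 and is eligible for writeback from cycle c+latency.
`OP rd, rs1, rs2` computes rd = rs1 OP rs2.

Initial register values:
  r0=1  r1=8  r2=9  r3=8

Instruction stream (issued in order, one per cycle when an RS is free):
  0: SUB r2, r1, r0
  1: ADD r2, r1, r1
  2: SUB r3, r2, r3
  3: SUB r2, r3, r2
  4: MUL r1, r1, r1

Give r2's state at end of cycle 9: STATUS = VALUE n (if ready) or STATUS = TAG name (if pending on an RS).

STATUS = VALUE -8

cycle 1: issue SUB r2<-Add1 // r0:1,r1:8,r2:Add1,r3:8
cycle 2: issue ADD r2<-Add2 // r0:1,r1:8,r2:Add2,r3:8
cycle 3: CDB Add1=7; issue SUB r3<-Add1 // r0:1,r1:8,r2:Add2,r3:Add1
cycle 4: CDB Add2=16; issue SUB r2<-Add2 // r0:1,r1:8,r2:Add2,r3:Add1
cycle 5: issue MUL r1<-Mul1 // r0:1,r1:Mul1,r2:Add2,r3:Add1
cycle 6: CDB Add1=8 // r0:1,r1:Mul1,r2:Add2,r3:8
cycle 7: - // r0:1,r1:Mul1,r2:Add2,r3:8
cycle 8: CDB Add2=-8 // r0:1,r1:Mul1,r2:-8,r3:8
cycle 9: - // r0:1,r1:Mul1,r2:-8,r3:8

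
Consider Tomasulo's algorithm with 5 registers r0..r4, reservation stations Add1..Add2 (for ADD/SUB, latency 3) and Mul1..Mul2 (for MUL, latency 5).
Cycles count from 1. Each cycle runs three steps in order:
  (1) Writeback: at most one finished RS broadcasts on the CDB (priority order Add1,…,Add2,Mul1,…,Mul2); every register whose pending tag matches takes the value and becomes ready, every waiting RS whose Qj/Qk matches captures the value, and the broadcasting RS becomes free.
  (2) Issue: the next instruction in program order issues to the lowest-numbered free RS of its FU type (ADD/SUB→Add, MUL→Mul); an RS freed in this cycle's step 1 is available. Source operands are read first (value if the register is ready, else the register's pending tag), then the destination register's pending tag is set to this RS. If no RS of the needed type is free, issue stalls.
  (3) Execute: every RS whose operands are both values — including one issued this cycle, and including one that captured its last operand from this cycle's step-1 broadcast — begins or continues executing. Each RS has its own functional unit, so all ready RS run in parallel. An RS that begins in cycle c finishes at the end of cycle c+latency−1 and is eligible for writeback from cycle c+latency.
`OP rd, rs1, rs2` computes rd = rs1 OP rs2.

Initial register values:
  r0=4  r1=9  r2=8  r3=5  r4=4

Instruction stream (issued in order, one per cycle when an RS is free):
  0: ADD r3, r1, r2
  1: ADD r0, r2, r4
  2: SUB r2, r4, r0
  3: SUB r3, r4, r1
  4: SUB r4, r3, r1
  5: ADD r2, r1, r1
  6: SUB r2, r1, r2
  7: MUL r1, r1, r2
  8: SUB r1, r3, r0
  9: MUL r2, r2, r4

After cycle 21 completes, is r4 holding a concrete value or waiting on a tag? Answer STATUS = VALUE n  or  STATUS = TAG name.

STATUS = VALUE -14

cycle 1: issue ADD r3<-Add1 // r0:4,r1:9,r2:8,r3:Add1,r4:4
cycle 2: issue ADD r0<-Add2 // r0:Add2,r1:9,r2:8,r3:Add1,r4:4
cycle 3: stall // r0:Add2,r1:9,r2:8,r3:Add1,r4:4
cycle 4: CDB Add1=17; issue SUB r2<-Add1 // r0:Add2,r1:9,r2:Add1,r3:17,r4:4
cycle 5: CDB Add2=12; issue SUB r3<-Add2 // r0:12,r1:9,r2:Add1,r3:Add2,r4:4
cycle 6: stall // r0:12,r1:9,r2:Add1,r3:Add2,r4:4
cycle 7: stall // r0:12,r1:9,r2:Add1,r3:Add2,r4:4
cycle 8: CDB Add1=-8; issue SUB r4<-Add1 // r0:12,r1:9,r2:-8,r3:Add2,r4:Add1
cycle 9: CDB Add2=-5; issue ADD r2<-Add2 // r0:12,r1:9,r2:Add2,r3:-5,r4:Add1
cycle 10: stall // r0:12,r1:9,r2:Add2,r3:-5,r4:Add1
cycle 11: stall // r0:12,r1:9,r2:Add2,r3:-5,r4:Add1
cycle 12: CDB Add1=-14; issue SUB r2<-Add1 // r0:12,r1:9,r2:Add1,r3:-5,r4:-14
cycle 13: CDB Add2=18; issue MUL r1<-Mul1 // r0:12,r1:Mul1,r2:Add1,r3:-5,r4:-14
cycle 14: issue SUB r1<-Add2 // r0:12,r1:Add2,r2:Add1,r3:-5,r4:-14
cycle 15: issue MUL r2<-Mul2 // r0:12,r1:Add2,r2:Mul2,r3:-5,r4:-14
cycle 16: CDB Add1=-9 // r0:12,r1:Add2,r2:Mul2,r3:-5,r4:-14
cycle 17: CDB Add2=-17 // r0:12,r1:-17,r2:Mul2,r3:-5,r4:-14
cycle 18: - // r0:12,r1:-17,r2:Mul2,r3:-5,r4:-14
cycle 19: - // r0:12,r1:-17,r2:Mul2,r3:-5,r4:-14
cycle 20: - // r0:12,r1:-17,r2:Mul2,r3:-5,r4:-14
cycle 21: CDB Mul1=-81 // r0:12,r1:-17,r2:Mul2,r3:-5,r4:-14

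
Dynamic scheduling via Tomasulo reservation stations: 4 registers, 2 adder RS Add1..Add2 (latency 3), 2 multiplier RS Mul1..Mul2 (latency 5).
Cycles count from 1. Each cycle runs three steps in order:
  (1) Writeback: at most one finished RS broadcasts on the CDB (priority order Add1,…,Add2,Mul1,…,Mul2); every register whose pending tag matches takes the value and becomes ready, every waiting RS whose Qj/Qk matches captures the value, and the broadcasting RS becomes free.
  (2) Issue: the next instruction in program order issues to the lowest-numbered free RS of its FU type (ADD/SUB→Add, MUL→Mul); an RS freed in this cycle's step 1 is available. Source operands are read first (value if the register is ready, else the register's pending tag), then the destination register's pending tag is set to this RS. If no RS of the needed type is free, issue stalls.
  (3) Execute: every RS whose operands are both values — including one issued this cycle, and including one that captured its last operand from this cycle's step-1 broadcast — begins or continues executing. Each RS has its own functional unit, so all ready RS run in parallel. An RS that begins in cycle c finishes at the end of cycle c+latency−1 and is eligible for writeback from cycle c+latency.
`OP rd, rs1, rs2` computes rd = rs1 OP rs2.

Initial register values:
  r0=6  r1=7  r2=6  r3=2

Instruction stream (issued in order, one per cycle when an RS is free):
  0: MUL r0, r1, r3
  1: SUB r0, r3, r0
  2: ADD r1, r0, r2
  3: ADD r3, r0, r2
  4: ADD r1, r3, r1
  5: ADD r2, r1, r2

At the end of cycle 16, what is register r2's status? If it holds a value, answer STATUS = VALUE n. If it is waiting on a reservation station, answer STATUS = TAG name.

cycle 1: issue MUL r0<-Mul1 // r0:Mul1,r1:7,r2:6,r3:2
cycle 2: issue SUB r0<-Add1 // r0:Add1,r1:7,r2:6,r3:2
cycle 3: issue ADD r1<-Add2 // r0:Add1,r1:Add2,r2:6,r3:2
cycle 4: stall // r0:Add1,r1:Add2,r2:6,r3:2
cycle 5: stall // r0:Add1,r1:Add2,r2:6,r3:2
cycle 6: CDB Mul1=14; stall // r0:Add1,r1:Add2,r2:6,r3:2
cycle 7: stall // r0:Add1,r1:Add2,r2:6,r3:2
cycle 8: stall // r0:Add1,r1:Add2,r2:6,r3:2
cycle 9: CDB Add1=-12; issue ADD r3<-Add1 // r0:-12,r1:Add2,r2:6,r3:Add1
cycle 10: stall // r0:-12,r1:Add2,r2:6,r3:Add1
cycle 11: stall // r0:-12,r1:Add2,r2:6,r3:Add1
cycle 12: CDB Add1=-6; issue ADD r1<-Add1 // r0:-12,r1:Add1,r2:6,r3:-6
cycle 13: CDB Add2=-6; issue ADD r2<-Add2 // r0:-12,r1:Add1,r2:Add2,r3:-6
cycle 14: - // r0:-12,r1:Add1,r2:Add2,r3:-6
cycle 15: - // r0:-12,r1:Add1,r2:Add2,r3:-6
cycle 16: CDB Add1=-12 // r0:-12,r1:-12,r2:Add2,r3:-6

STATUS = TAG Add2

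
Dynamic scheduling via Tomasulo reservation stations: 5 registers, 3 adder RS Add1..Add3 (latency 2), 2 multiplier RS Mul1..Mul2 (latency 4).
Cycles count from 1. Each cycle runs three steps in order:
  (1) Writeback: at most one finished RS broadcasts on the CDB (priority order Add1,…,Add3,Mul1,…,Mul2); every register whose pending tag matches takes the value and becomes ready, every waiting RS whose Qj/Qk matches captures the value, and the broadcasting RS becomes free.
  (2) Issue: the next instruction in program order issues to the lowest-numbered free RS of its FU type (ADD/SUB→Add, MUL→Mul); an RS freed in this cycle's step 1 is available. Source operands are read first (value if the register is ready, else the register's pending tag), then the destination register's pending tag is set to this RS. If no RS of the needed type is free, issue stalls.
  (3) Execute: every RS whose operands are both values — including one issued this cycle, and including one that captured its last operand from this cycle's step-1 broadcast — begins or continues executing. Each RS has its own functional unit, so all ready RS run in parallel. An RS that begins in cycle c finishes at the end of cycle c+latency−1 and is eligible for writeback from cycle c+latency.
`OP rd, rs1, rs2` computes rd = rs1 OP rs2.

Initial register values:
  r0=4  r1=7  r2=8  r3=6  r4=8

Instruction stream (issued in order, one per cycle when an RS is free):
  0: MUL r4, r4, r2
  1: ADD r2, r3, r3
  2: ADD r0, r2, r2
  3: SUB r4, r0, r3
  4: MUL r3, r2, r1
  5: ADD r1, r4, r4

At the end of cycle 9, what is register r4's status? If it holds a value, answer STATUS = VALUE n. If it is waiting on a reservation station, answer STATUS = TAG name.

STATUS = VALUE 18

c1: issue MUL r4<-Mul1 | r0:4,r1:7,r2:8,r3:6,r4:Mul1
c2: issue ADD r2<-Add1 | r0:4,r1:7,r2:Add1,r3:6,r4:Mul1
c3: issue ADD r0<-Add2 | r0:Add2,r1:7,r2:Add1,r3:6,r4:Mul1
c4: CDB Add1=12; issue SUB r4<-Add1 | r0:Add2,r1:7,r2:12,r3:6,r4:Add1
c5: CDB Mul1=64; issue MUL r3<-Mul1 | r0:Add2,r1:7,r2:12,r3:Mul1,r4:Add1
c6: CDB Add2=24; issue ADD r1<-Add2 | r0:24,r1:Add2,r2:12,r3:Mul1,r4:Add1
c7: - | r0:24,r1:Add2,r2:12,r3:Mul1,r4:Add1
c8: CDB Add1=18 | r0:24,r1:Add2,r2:12,r3:Mul1,r4:18
c9: CDB Mul1=84 | r0:24,r1:Add2,r2:12,r3:84,r4:18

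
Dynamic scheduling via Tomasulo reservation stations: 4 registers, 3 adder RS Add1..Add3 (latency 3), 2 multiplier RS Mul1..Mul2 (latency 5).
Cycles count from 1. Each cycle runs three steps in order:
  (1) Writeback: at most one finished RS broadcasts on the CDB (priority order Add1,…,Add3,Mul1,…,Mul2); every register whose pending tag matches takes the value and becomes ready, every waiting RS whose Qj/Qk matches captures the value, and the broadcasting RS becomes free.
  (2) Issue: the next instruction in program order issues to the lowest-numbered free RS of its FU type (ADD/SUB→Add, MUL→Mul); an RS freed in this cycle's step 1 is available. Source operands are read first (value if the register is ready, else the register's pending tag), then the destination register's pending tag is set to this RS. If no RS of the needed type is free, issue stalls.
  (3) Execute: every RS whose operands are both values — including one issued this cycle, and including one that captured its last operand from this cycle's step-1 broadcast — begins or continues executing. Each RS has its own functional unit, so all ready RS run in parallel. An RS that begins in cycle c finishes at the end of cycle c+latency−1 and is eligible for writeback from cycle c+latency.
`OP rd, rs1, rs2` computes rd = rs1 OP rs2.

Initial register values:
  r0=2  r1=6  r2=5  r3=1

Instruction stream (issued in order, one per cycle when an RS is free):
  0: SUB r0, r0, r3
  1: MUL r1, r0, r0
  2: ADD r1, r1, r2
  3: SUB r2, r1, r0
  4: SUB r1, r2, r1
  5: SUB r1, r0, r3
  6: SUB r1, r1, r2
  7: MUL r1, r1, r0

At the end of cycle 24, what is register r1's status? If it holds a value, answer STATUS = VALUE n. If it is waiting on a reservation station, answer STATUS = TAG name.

c1: issue SUB r0<-Add1 | r0:Add1,r1:6,r2:5,r3:1
c2: issue MUL r1<-Mul1 | r0:Add1,r1:Mul1,r2:5,r3:1
c3: issue ADD r1<-Add2 | r0:Add1,r1:Add2,r2:5,r3:1
c4: CDB Add1=1; issue SUB r2<-Add1 | r0:1,r1:Add2,r2:Add1,r3:1
c5: issue SUB r1<-Add3 | r0:1,r1:Add3,r2:Add1,r3:1
c6: stall | r0:1,r1:Add3,r2:Add1,r3:1
c7: stall | r0:1,r1:Add3,r2:Add1,r3:1
c8: stall | r0:1,r1:Add3,r2:Add1,r3:1
c9: CDB Mul1=1; stall | r0:1,r1:Add3,r2:Add1,r3:1
c10: stall | r0:1,r1:Add3,r2:Add1,r3:1
c11: stall | r0:1,r1:Add3,r2:Add1,r3:1
c12: CDB Add2=6; issue SUB r1<-Add2 | r0:1,r1:Add2,r2:Add1,r3:1
c13: stall | r0:1,r1:Add2,r2:Add1,r3:1
c14: stall | r0:1,r1:Add2,r2:Add1,r3:1
c15: CDB Add1=5; issue SUB r1<-Add1 | r0:1,r1:Add1,r2:5,r3:1
c16: CDB Add2=0; issue MUL r1<-Mul1 | r0:1,r1:Mul1,r2:5,r3:1
c17: - | r0:1,r1:Mul1,r2:5,r3:1
c18: CDB Add3=-1 | r0:1,r1:Mul1,r2:5,r3:1
c19: CDB Add1=-5 | r0:1,r1:Mul1,r2:5,r3:1
c20: - | r0:1,r1:Mul1,r2:5,r3:1
c21: - | r0:1,r1:Mul1,r2:5,r3:1
c22: - | r0:1,r1:Mul1,r2:5,r3:1
c23: - | r0:1,r1:Mul1,r2:5,r3:1
c24: CDB Mul1=-5 | r0:1,r1:-5,r2:5,r3:1

STATUS = VALUE -5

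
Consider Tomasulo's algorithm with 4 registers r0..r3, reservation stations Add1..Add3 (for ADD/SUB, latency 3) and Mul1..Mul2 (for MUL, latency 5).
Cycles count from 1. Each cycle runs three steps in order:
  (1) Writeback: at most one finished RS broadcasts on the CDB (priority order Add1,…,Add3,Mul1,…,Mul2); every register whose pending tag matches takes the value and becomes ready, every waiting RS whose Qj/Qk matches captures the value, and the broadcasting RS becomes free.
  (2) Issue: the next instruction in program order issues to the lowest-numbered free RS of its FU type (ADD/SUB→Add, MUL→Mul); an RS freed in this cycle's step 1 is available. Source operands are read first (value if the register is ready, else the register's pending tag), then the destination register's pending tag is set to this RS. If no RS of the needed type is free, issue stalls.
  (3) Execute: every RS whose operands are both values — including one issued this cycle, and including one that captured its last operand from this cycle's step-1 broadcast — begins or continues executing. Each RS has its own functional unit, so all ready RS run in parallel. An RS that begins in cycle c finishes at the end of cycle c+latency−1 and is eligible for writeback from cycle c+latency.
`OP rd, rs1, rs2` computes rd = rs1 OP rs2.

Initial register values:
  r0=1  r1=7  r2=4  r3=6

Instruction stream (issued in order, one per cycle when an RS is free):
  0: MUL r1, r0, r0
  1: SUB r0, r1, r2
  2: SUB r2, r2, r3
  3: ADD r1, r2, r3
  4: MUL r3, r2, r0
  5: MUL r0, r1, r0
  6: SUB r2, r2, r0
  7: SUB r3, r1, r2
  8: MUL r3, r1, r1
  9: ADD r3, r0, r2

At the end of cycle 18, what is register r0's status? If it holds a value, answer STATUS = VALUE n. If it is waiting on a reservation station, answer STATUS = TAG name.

STATUS = VALUE -12

c1: issue MUL r1<-Mul1 | r0:1,r1:Mul1,r2:4,r3:6
c2: issue SUB r0<-Add1 | r0:Add1,r1:Mul1,r2:4,r3:6
c3: issue SUB r2<-Add2 | r0:Add1,r1:Mul1,r2:Add2,r3:6
c4: issue ADD r1<-Add3 | r0:Add1,r1:Add3,r2:Add2,r3:6
c5: issue MUL r3<-Mul2 | r0:Add1,r1:Add3,r2:Add2,r3:Mul2
c6: CDB Add2=-2; stall | r0:Add1,r1:Add3,r2:-2,r3:Mul2
c7: CDB Mul1=1; issue MUL r0<-Mul1 | r0:Mul1,r1:Add3,r2:-2,r3:Mul2
c8: issue SUB r2<-Add2 | r0:Mul1,r1:Add3,r2:Add2,r3:Mul2
c9: CDB Add3=4; issue SUB r3<-Add3 | r0:Mul1,r1:4,r2:Add2,r3:Add3
c10: CDB Add1=-3; stall | r0:Mul1,r1:4,r2:Add2,r3:Add3
c11: stall | r0:Mul1,r1:4,r2:Add2,r3:Add3
c12: stall | r0:Mul1,r1:4,r2:Add2,r3:Add3
c13: stall | r0:Mul1,r1:4,r2:Add2,r3:Add3
c14: stall | r0:Mul1,r1:4,r2:Add2,r3:Add3
c15: CDB Mul1=-12; issue MUL r3<-Mul1 | r0:-12,r1:4,r2:Add2,r3:Mul1
c16: CDB Mul2=6; issue ADD r3<-Add1 | r0:-12,r1:4,r2:Add2,r3:Add1
c17: - | r0:-12,r1:4,r2:Add2,r3:Add1
c18: CDB Add2=10 | r0:-12,r1:4,r2:10,r3:Add1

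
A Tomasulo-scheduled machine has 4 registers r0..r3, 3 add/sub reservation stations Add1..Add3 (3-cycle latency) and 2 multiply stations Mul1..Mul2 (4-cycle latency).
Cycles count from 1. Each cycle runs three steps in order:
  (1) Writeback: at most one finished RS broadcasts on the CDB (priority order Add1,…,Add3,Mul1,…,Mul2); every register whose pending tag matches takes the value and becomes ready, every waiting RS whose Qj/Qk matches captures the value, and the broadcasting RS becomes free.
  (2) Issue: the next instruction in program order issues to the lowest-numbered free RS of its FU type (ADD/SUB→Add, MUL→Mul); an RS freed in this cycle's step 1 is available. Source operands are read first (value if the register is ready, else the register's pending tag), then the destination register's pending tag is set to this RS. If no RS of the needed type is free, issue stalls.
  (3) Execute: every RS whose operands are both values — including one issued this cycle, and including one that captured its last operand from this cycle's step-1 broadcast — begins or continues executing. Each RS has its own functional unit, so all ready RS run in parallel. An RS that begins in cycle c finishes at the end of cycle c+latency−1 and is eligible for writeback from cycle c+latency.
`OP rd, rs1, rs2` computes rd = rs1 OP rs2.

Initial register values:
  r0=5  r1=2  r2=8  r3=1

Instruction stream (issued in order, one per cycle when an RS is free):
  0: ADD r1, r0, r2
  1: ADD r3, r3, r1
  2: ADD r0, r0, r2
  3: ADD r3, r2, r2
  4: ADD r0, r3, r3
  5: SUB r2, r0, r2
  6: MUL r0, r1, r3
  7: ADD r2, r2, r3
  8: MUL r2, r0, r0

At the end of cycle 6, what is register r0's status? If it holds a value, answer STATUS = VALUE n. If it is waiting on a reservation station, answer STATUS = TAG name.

c1: issue ADD r1<-Add1 | r0:5,r1:Add1,r2:8,r3:1
c2: issue ADD r3<-Add2 | r0:5,r1:Add1,r2:8,r3:Add2
c3: issue ADD r0<-Add3 | r0:Add3,r1:Add1,r2:8,r3:Add2
c4: CDB Add1=13; issue ADD r3<-Add1 | r0:Add3,r1:13,r2:8,r3:Add1
c5: stall | r0:Add3,r1:13,r2:8,r3:Add1
c6: CDB Add3=13; issue ADD r0<-Add3 | r0:Add3,r1:13,r2:8,r3:Add1

STATUS = TAG Add3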